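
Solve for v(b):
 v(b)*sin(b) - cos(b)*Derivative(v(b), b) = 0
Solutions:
 v(b) = C1/cos(b)


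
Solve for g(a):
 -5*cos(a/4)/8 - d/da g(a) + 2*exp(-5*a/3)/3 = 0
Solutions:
 g(a) = C1 - 5*sin(a/4)/2 - 2*exp(-5*a/3)/5


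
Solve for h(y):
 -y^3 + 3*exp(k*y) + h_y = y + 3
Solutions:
 h(y) = C1 + y^4/4 + y^2/2 + 3*y - 3*exp(k*y)/k


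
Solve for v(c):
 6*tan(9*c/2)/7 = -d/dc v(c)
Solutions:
 v(c) = C1 + 4*log(cos(9*c/2))/21


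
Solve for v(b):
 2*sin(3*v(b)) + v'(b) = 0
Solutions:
 v(b) = -acos((-C1 - exp(12*b))/(C1 - exp(12*b)))/3 + 2*pi/3
 v(b) = acos((-C1 - exp(12*b))/(C1 - exp(12*b)))/3


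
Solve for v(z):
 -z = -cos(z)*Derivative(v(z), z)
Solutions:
 v(z) = C1 + Integral(z/cos(z), z)


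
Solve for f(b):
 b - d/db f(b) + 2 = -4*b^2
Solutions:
 f(b) = C1 + 4*b^3/3 + b^2/2 + 2*b


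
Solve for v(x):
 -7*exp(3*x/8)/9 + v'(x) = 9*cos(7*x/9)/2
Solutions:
 v(x) = C1 + 56*exp(3*x/8)/27 + 81*sin(7*x/9)/14


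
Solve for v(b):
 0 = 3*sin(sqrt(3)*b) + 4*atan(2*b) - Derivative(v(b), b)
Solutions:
 v(b) = C1 + 4*b*atan(2*b) - log(4*b^2 + 1) - sqrt(3)*cos(sqrt(3)*b)


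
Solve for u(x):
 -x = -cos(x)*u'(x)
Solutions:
 u(x) = C1 + Integral(x/cos(x), x)


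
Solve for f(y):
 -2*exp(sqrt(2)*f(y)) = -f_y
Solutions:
 f(y) = sqrt(2)*(2*log(-1/(C1 + 2*y)) - log(2))/4


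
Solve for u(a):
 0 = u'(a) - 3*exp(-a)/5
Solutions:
 u(a) = C1 - 3*exp(-a)/5


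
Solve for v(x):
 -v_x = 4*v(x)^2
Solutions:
 v(x) = 1/(C1 + 4*x)


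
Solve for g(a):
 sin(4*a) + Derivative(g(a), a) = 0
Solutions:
 g(a) = C1 + cos(4*a)/4


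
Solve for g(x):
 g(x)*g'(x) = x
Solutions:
 g(x) = -sqrt(C1 + x^2)
 g(x) = sqrt(C1 + x^2)


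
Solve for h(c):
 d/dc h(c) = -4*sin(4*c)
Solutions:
 h(c) = C1 + cos(4*c)


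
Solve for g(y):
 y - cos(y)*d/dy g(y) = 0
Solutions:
 g(y) = C1 + Integral(y/cos(y), y)


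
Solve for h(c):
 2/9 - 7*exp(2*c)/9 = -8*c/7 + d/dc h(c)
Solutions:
 h(c) = C1 + 4*c^2/7 + 2*c/9 - 7*exp(2*c)/18


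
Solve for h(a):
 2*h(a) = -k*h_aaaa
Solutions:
 h(a) = C1*exp(-2^(1/4)*a*(-1/k)^(1/4)) + C2*exp(2^(1/4)*a*(-1/k)^(1/4)) + C3*exp(-2^(1/4)*I*a*(-1/k)^(1/4)) + C4*exp(2^(1/4)*I*a*(-1/k)^(1/4))


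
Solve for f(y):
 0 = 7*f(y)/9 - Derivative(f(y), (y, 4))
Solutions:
 f(y) = C1*exp(-sqrt(3)*7^(1/4)*y/3) + C2*exp(sqrt(3)*7^(1/4)*y/3) + C3*sin(sqrt(3)*7^(1/4)*y/3) + C4*cos(sqrt(3)*7^(1/4)*y/3)


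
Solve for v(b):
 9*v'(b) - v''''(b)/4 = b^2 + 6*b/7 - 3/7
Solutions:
 v(b) = C1 + C4*exp(6^(2/3)*b) + b^3/27 + b^2/21 - b/21 + (C2*sin(3*2^(2/3)*3^(1/6)*b/2) + C3*cos(3*2^(2/3)*3^(1/6)*b/2))*exp(-6^(2/3)*b/2)


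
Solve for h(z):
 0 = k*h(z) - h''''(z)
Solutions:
 h(z) = C1*exp(-k^(1/4)*z) + C2*exp(k^(1/4)*z) + C3*exp(-I*k^(1/4)*z) + C4*exp(I*k^(1/4)*z)


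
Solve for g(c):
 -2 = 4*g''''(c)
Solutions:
 g(c) = C1 + C2*c + C3*c^2 + C4*c^3 - c^4/48


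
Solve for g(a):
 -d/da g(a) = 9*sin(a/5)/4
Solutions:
 g(a) = C1 + 45*cos(a/5)/4


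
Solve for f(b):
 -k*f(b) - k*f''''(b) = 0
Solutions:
 f(b) = (C1*sin(sqrt(2)*b/2) + C2*cos(sqrt(2)*b/2))*exp(-sqrt(2)*b/2) + (C3*sin(sqrt(2)*b/2) + C4*cos(sqrt(2)*b/2))*exp(sqrt(2)*b/2)


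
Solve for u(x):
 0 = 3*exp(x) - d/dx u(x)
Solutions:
 u(x) = C1 + 3*exp(x)


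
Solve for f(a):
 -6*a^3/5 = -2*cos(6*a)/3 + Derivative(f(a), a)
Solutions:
 f(a) = C1 - 3*a^4/10 + sin(6*a)/9


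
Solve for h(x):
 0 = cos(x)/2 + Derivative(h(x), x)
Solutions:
 h(x) = C1 - sin(x)/2


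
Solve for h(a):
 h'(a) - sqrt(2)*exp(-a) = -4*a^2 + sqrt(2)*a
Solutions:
 h(a) = C1 - 4*a^3/3 + sqrt(2)*a^2/2 - sqrt(2)*exp(-a)


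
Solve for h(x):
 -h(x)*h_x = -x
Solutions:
 h(x) = -sqrt(C1 + x^2)
 h(x) = sqrt(C1 + x^2)


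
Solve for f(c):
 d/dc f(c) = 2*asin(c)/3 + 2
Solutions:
 f(c) = C1 + 2*c*asin(c)/3 + 2*c + 2*sqrt(1 - c^2)/3


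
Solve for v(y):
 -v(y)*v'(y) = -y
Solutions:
 v(y) = -sqrt(C1 + y^2)
 v(y) = sqrt(C1 + y^2)


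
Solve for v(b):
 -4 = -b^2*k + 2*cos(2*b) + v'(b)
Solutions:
 v(b) = C1 + b^3*k/3 - 4*b - sin(2*b)


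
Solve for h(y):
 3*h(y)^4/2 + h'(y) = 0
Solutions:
 h(y) = 2^(1/3)*(1/(C1 + 9*y))^(1/3)
 h(y) = 2^(1/3)*(-3^(2/3) - 3*3^(1/6)*I)*(1/(C1 + 3*y))^(1/3)/6
 h(y) = 2^(1/3)*(-3^(2/3) + 3*3^(1/6)*I)*(1/(C1 + 3*y))^(1/3)/6


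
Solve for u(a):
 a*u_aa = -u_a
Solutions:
 u(a) = C1 + C2*log(a)


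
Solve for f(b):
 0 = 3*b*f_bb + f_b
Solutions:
 f(b) = C1 + C2*b^(2/3)


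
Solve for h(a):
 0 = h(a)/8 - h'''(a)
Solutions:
 h(a) = C3*exp(a/2) + (C1*sin(sqrt(3)*a/4) + C2*cos(sqrt(3)*a/4))*exp(-a/4)


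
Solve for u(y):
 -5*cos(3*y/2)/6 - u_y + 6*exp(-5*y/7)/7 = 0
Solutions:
 u(y) = C1 - 5*sin(3*y/2)/9 - 6*exp(-5*y/7)/5


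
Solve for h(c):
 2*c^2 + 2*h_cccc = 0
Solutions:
 h(c) = C1 + C2*c + C3*c^2 + C4*c^3 - c^6/360


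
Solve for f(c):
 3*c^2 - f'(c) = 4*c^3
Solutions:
 f(c) = C1 - c^4 + c^3


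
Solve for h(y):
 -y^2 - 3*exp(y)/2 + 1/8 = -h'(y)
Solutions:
 h(y) = C1 + y^3/3 - y/8 + 3*exp(y)/2


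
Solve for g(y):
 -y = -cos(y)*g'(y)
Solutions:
 g(y) = C1 + Integral(y/cos(y), y)


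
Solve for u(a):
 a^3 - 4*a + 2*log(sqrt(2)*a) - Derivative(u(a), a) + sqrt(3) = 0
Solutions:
 u(a) = C1 + a^4/4 - 2*a^2 + 2*a*log(a) - 2*a + a*log(2) + sqrt(3)*a


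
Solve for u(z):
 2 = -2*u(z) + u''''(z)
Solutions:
 u(z) = C1*exp(-2^(1/4)*z) + C2*exp(2^(1/4)*z) + C3*sin(2^(1/4)*z) + C4*cos(2^(1/4)*z) - 1


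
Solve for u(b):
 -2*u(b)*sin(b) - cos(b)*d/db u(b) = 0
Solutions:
 u(b) = C1*cos(b)^2


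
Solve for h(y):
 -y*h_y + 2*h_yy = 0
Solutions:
 h(y) = C1 + C2*erfi(y/2)


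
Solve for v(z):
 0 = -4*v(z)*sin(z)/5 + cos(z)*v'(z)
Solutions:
 v(z) = C1/cos(z)^(4/5)


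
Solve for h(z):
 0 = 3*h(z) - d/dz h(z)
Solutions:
 h(z) = C1*exp(3*z)


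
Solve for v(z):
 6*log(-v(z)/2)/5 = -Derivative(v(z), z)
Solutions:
 5*Integral(1/(log(-_y) - log(2)), (_y, v(z)))/6 = C1 - z


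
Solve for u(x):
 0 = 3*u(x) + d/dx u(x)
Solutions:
 u(x) = C1*exp(-3*x)


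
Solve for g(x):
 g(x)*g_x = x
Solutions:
 g(x) = -sqrt(C1 + x^2)
 g(x) = sqrt(C1 + x^2)


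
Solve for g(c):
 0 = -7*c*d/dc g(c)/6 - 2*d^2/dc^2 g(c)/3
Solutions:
 g(c) = C1 + C2*erf(sqrt(14)*c/4)


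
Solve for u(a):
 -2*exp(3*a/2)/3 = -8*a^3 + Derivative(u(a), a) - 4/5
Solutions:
 u(a) = C1 + 2*a^4 + 4*a/5 - 4*exp(3*a/2)/9


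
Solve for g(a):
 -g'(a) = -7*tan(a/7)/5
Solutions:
 g(a) = C1 - 49*log(cos(a/7))/5


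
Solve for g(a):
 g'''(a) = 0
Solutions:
 g(a) = C1 + C2*a + C3*a^2


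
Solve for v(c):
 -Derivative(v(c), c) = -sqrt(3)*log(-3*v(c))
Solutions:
 -sqrt(3)*Integral(1/(log(-_y) + log(3)), (_y, v(c)))/3 = C1 - c


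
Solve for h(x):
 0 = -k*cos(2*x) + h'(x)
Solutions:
 h(x) = C1 + k*sin(2*x)/2


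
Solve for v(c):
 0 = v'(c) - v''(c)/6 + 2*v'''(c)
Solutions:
 v(c) = C1 + (C2*sin(sqrt(287)*c/24) + C3*cos(sqrt(287)*c/24))*exp(c/24)


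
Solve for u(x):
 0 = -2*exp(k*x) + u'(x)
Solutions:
 u(x) = C1 + 2*exp(k*x)/k


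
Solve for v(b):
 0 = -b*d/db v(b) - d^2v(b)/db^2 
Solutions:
 v(b) = C1 + C2*erf(sqrt(2)*b/2)


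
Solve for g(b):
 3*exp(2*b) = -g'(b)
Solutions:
 g(b) = C1 - 3*exp(2*b)/2


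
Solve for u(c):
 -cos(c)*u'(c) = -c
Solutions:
 u(c) = C1 + Integral(c/cos(c), c)


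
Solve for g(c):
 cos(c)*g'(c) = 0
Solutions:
 g(c) = C1


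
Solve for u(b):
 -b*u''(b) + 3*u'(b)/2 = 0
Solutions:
 u(b) = C1 + C2*b^(5/2)


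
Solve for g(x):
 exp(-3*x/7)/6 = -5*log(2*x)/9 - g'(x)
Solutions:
 g(x) = C1 - 5*x*log(x)/9 + 5*x*(1 - log(2))/9 + 7*exp(-3*x/7)/18


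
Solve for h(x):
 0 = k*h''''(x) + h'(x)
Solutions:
 h(x) = C1 + C2*exp(x*(-1/k)^(1/3)) + C3*exp(x*(-1/k)^(1/3)*(-1 + sqrt(3)*I)/2) + C4*exp(-x*(-1/k)^(1/3)*(1 + sqrt(3)*I)/2)


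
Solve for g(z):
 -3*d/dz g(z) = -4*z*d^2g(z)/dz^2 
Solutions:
 g(z) = C1 + C2*z^(7/4)


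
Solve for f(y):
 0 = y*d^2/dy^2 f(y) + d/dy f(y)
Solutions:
 f(y) = C1 + C2*log(y)


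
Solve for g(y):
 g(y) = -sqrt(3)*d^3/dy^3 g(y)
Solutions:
 g(y) = C3*exp(-3^(5/6)*y/3) + (C1*sin(3^(1/3)*y/2) + C2*cos(3^(1/3)*y/2))*exp(3^(5/6)*y/6)


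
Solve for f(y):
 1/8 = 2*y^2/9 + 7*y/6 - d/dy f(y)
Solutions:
 f(y) = C1 + 2*y^3/27 + 7*y^2/12 - y/8


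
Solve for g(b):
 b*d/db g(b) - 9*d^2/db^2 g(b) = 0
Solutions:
 g(b) = C1 + C2*erfi(sqrt(2)*b/6)


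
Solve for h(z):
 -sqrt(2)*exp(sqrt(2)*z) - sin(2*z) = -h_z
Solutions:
 h(z) = C1 + exp(sqrt(2)*z) - cos(2*z)/2


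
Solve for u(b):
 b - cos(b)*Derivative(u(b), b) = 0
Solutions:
 u(b) = C1 + Integral(b/cos(b), b)


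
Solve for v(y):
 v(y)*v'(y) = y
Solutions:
 v(y) = -sqrt(C1 + y^2)
 v(y) = sqrt(C1 + y^2)


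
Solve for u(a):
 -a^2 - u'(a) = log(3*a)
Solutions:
 u(a) = C1 - a^3/3 - a*log(a) - a*log(3) + a


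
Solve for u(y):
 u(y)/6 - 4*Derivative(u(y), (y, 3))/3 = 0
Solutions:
 u(y) = C3*exp(y/2) + (C1*sin(sqrt(3)*y/4) + C2*cos(sqrt(3)*y/4))*exp(-y/4)


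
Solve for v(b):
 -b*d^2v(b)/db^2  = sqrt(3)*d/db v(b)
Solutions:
 v(b) = C1 + C2*b^(1 - sqrt(3))


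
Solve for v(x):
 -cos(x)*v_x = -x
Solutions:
 v(x) = C1 + Integral(x/cos(x), x)


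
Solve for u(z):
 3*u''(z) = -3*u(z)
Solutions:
 u(z) = C1*sin(z) + C2*cos(z)


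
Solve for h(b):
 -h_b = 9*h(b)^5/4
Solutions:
 h(b) = -I*(1/(C1 + 9*b))^(1/4)
 h(b) = I*(1/(C1 + 9*b))^(1/4)
 h(b) = -(1/(C1 + 9*b))^(1/4)
 h(b) = (1/(C1 + 9*b))^(1/4)


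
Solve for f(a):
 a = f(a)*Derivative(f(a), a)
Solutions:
 f(a) = -sqrt(C1 + a^2)
 f(a) = sqrt(C1 + a^2)


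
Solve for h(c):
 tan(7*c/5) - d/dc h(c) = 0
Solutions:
 h(c) = C1 - 5*log(cos(7*c/5))/7


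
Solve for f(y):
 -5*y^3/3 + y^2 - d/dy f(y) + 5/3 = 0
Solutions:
 f(y) = C1 - 5*y^4/12 + y^3/3 + 5*y/3


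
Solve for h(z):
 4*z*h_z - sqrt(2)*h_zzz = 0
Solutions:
 h(z) = C1 + Integral(C2*airyai(sqrt(2)*z) + C3*airybi(sqrt(2)*z), z)


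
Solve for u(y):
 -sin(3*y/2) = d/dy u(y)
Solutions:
 u(y) = C1 + 2*cos(3*y/2)/3


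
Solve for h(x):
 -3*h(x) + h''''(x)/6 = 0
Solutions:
 h(x) = C1*exp(-2^(1/4)*sqrt(3)*x) + C2*exp(2^(1/4)*sqrt(3)*x) + C3*sin(2^(1/4)*sqrt(3)*x) + C4*cos(2^(1/4)*sqrt(3)*x)


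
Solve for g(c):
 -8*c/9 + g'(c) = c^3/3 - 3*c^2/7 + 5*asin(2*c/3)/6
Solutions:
 g(c) = C1 + c^4/12 - c^3/7 + 4*c^2/9 + 5*c*asin(2*c/3)/6 + 5*sqrt(9 - 4*c^2)/12


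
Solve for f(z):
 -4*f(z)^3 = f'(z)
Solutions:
 f(z) = -sqrt(2)*sqrt(-1/(C1 - 4*z))/2
 f(z) = sqrt(2)*sqrt(-1/(C1 - 4*z))/2


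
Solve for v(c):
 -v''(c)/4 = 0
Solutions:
 v(c) = C1 + C2*c


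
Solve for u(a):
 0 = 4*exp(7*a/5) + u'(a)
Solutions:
 u(a) = C1 - 20*exp(7*a/5)/7


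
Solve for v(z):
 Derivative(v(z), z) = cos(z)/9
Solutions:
 v(z) = C1 + sin(z)/9


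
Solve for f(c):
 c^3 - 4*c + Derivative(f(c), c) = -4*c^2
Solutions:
 f(c) = C1 - c^4/4 - 4*c^3/3 + 2*c^2


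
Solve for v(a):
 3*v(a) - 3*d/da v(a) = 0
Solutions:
 v(a) = C1*exp(a)


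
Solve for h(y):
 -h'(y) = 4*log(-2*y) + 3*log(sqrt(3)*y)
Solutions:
 h(y) = C1 - 7*y*log(y) + y*(-log(48) - log(3)/2 + 7 - 4*I*pi)


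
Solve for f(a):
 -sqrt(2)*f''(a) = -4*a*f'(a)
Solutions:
 f(a) = C1 + C2*erfi(2^(1/4)*a)


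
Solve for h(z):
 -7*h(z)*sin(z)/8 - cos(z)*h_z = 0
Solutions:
 h(z) = C1*cos(z)^(7/8)


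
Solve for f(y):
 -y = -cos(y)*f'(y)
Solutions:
 f(y) = C1 + Integral(y/cos(y), y)


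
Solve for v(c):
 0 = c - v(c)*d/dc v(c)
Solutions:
 v(c) = -sqrt(C1 + c^2)
 v(c) = sqrt(C1 + c^2)


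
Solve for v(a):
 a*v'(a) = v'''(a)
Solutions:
 v(a) = C1 + Integral(C2*airyai(a) + C3*airybi(a), a)


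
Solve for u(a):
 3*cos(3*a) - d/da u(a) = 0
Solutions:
 u(a) = C1 + sin(3*a)


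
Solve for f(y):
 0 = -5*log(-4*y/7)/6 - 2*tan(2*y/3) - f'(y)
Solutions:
 f(y) = C1 - 5*y*log(-y)/6 - 5*y*log(2)/3 + 5*y/6 + 5*y*log(7)/6 + 3*log(cos(2*y/3))


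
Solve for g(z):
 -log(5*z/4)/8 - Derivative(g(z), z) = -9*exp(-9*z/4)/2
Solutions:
 g(z) = C1 - z*log(z)/8 + z*(-log(5) + 1 + 2*log(2))/8 - 2*exp(-9*z/4)


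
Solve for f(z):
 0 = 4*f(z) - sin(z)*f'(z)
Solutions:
 f(z) = C1*(cos(z)^2 - 2*cos(z) + 1)/(cos(z)^2 + 2*cos(z) + 1)


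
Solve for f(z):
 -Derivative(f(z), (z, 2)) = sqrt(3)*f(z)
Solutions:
 f(z) = C1*sin(3^(1/4)*z) + C2*cos(3^(1/4)*z)


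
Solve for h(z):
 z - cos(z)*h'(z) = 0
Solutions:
 h(z) = C1 + Integral(z/cos(z), z)


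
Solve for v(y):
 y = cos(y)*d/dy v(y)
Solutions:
 v(y) = C1 + Integral(y/cos(y), y)


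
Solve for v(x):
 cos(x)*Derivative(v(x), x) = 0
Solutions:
 v(x) = C1


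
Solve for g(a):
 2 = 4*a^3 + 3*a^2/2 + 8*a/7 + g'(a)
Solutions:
 g(a) = C1 - a^4 - a^3/2 - 4*a^2/7 + 2*a


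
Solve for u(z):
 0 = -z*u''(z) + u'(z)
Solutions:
 u(z) = C1 + C2*z^2


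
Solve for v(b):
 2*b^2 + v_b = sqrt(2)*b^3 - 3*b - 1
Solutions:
 v(b) = C1 + sqrt(2)*b^4/4 - 2*b^3/3 - 3*b^2/2 - b


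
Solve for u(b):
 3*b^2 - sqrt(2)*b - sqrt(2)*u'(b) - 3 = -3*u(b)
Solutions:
 u(b) = C1*exp(3*sqrt(2)*b/2) - b^2 - sqrt(2)*b/3 + 7/9


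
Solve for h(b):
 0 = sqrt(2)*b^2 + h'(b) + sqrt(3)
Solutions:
 h(b) = C1 - sqrt(2)*b^3/3 - sqrt(3)*b


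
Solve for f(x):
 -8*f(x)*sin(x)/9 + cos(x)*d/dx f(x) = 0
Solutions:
 f(x) = C1/cos(x)^(8/9)


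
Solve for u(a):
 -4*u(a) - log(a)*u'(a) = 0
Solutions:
 u(a) = C1*exp(-4*li(a))


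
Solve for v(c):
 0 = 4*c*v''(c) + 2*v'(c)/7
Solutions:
 v(c) = C1 + C2*c^(13/14)


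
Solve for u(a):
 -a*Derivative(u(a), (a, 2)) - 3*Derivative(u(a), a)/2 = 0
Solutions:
 u(a) = C1 + C2/sqrt(a)


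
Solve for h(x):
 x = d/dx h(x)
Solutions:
 h(x) = C1 + x^2/2


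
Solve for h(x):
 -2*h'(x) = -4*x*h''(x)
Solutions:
 h(x) = C1 + C2*x^(3/2)


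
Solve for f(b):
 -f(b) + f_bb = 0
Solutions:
 f(b) = C1*exp(-b) + C2*exp(b)


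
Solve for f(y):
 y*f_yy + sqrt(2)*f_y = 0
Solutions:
 f(y) = C1 + C2*y^(1 - sqrt(2))


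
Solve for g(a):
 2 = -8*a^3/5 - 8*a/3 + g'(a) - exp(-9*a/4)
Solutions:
 g(a) = C1 + 2*a^4/5 + 4*a^2/3 + 2*a - 4*exp(-9*a/4)/9


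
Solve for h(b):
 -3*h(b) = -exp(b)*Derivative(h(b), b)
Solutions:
 h(b) = C1*exp(-3*exp(-b))


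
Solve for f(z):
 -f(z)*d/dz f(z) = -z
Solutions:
 f(z) = -sqrt(C1 + z^2)
 f(z) = sqrt(C1 + z^2)


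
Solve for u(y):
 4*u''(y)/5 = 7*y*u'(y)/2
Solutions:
 u(y) = C1 + C2*erfi(sqrt(35)*y/4)


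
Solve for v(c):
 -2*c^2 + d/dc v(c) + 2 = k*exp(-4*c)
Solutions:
 v(c) = C1 + 2*c^3/3 - 2*c - k*exp(-4*c)/4


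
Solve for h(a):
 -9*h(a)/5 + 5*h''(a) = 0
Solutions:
 h(a) = C1*exp(-3*a/5) + C2*exp(3*a/5)


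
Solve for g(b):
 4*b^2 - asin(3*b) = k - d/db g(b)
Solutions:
 g(b) = C1 - 4*b^3/3 + b*k + b*asin(3*b) + sqrt(1 - 9*b^2)/3


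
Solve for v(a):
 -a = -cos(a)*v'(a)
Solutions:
 v(a) = C1 + Integral(a/cos(a), a)


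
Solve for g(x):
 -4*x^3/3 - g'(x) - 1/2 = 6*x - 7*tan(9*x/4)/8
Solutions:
 g(x) = C1 - x^4/3 - 3*x^2 - x/2 - 7*log(cos(9*x/4))/18


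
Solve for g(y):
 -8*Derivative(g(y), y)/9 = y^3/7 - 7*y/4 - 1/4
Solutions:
 g(y) = C1 - 9*y^4/224 + 63*y^2/64 + 9*y/32


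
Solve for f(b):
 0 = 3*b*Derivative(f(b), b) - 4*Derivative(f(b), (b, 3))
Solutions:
 f(b) = C1 + Integral(C2*airyai(6^(1/3)*b/2) + C3*airybi(6^(1/3)*b/2), b)


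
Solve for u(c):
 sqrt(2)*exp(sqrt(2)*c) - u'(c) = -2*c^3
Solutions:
 u(c) = C1 + c^4/2 + exp(sqrt(2)*c)


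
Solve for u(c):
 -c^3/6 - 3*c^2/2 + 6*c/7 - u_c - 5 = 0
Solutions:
 u(c) = C1 - c^4/24 - c^3/2 + 3*c^2/7 - 5*c


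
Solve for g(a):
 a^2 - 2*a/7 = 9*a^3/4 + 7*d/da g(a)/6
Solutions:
 g(a) = C1 - 27*a^4/56 + 2*a^3/7 - 6*a^2/49


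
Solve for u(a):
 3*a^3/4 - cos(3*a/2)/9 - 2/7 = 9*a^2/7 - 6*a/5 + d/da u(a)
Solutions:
 u(a) = C1 + 3*a^4/16 - 3*a^3/7 + 3*a^2/5 - 2*a/7 - 2*sin(3*a/2)/27


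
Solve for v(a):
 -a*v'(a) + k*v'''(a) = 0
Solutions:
 v(a) = C1 + Integral(C2*airyai(a*(1/k)^(1/3)) + C3*airybi(a*(1/k)^(1/3)), a)


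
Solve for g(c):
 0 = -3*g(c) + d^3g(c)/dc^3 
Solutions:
 g(c) = C3*exp(3^(1/3)*c) + (C1*sin(3^(5/6)*c/2) + C2*cos(3^(5/6)*c/2))*exp(-3^(1/3)*c/2)


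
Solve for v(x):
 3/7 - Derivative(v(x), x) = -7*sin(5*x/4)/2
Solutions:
 v(x) = C1 + 3*x/7 - 14*cos(5*x/4)/5


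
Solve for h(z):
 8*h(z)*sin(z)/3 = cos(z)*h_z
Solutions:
 h(z) = C1/cos(z)^(8/3)


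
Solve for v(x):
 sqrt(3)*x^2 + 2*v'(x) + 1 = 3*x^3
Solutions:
 v(x) = C1 + 3*x^4/8 - sqrt(3)*x^3/6 - x/2


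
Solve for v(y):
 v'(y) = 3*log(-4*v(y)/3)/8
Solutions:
 -8*Integral(1/(log(-_y) - log(3) + 2*log(2)), (_y, v(y)))/3 = C1 - y


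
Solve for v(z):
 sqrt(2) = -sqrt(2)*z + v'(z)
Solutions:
 v(z) = C1 + sqrt(2)*z^2/2 + sqrt(2)*z


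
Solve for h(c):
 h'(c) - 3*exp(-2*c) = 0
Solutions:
 h(c) = C1 - 3*exp(-2*c)/2


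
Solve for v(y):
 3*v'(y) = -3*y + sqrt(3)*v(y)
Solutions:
 v(y) = C1*exp(sqrt(3)*y/3) + sqrt(3)*y + 3


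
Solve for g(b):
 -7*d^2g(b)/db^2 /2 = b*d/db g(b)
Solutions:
 g(b) = C1 + C2*erf(sqrt(7)*b/7)


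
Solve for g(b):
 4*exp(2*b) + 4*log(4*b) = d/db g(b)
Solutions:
 g(b) = C1 + 4*b*log(b) + 4*b*(-1 + 2*log(2)) + 2*exp(2*b)


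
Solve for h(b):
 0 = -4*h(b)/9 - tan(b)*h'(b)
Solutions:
 h(b) = C1/sin(b)^(4/9)


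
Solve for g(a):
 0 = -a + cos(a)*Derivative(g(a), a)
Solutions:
 g(a) = C1 + Integral(a/cos(a), a)


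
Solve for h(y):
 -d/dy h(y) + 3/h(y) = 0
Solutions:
 h(y) = -sqrt(C1 + 6*y)
 h(y) = sqrt(C1 + 6*y)


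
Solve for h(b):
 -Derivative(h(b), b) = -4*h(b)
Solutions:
 h(b) = C1*exp(4*b)


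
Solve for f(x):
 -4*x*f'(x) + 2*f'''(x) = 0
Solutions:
 f(x) = C1 + Integral(C2*airyai(2^(1/3)*x) + C3*airybi(2^(1/3)*x), x)


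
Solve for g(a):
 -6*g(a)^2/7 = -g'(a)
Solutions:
 g(a) = -7/(C1 + 6*a)


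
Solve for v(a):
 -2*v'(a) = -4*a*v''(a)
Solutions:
 v(a) = C1 + C2*a^(3/2)


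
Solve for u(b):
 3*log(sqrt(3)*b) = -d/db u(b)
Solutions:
 u(b) = C1 - 3*b*log(b) - 3*b*log(3)/2 + 3*b


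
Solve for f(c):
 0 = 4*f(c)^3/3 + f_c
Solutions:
 f(c) = -sqrt(6)*sqrt(-1/(C1 - 4*c))/2
 f(c) = sqrt(6)*sqrt(-1/(C1 - 4*c))/2


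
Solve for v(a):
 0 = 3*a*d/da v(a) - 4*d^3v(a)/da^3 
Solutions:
 v(a) = C1 + Integral(C2*airyai(6^(1/3)*a/2) + C3*airybi(6^(1/3)*a/2), a)


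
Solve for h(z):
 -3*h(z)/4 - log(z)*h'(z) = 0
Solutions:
 h(z) = C1*exp(-3*li(z)/4)


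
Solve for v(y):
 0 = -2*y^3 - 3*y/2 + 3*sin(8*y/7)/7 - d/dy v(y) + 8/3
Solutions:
 v(y) = C1 - y^4/2 - 3*y^2/4 + 8*y/3 - 3*cos(8*y/7)/8


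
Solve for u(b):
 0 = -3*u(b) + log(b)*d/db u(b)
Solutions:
 u(b) = C1*exp(3*li(b))


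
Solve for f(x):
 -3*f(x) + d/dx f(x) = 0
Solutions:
 f(x) = C1*exp(3*x)


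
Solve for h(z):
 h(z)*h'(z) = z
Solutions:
 h(z) = -sqrt(C1 + z^2)
 h(z) = sqrt(C1 + z^2)


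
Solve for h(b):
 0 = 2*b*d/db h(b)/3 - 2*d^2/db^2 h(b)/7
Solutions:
 h(b) = C1 + C2*erfi(sqrt(42)*b/6)


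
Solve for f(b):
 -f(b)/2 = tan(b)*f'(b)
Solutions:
 f(b) = C1/sqrt(sin(b))


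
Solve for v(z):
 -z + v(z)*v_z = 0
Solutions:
 v(z) = -sqrt(C1 + z^2)
 v(z) = sqrt(C1 + z^2)


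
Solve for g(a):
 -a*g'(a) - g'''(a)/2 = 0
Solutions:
 g(a) = C1 + Integral(C2*airyai(-2^(1/3)*a) + C3*airybi(-2^(1/3)*a), a)


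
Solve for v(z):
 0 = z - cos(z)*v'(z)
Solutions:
 v(z) = C1 + Integral(z/cos(z), z)


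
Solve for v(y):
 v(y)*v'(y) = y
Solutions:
 v(y) = -sqrt(C1 + y^2)
 v(y) = sqrt(C1 + y^2)


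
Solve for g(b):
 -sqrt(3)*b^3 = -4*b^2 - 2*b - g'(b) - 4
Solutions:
 g(b) = C1 + sqrt(3)*b^4/4 - 4*b^3/3 - b^2 - 4*b


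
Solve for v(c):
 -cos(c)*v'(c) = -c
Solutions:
 v(c) = C1 + Integral(c/cos(c), c)


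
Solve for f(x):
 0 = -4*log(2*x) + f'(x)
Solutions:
 f(x) = C1 + 4*x*log(x) - 4*x + x*log(16)


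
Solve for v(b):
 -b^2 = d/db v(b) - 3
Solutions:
 v(b) = C1 - b^3/3 + 3*b


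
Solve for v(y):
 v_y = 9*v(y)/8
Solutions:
 v(y) = C1*exp(9*y/8)


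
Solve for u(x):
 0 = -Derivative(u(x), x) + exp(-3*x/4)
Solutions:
 u(x) = C1 - 4*exp(-3*x/4)/3


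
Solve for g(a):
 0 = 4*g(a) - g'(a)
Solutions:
 g(a) = C1*exp(4*a)


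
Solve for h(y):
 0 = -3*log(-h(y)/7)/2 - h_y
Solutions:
 2*Integral(1/(log(-_y) - log(7)), (_y, h(y)))/3 = C1 - y


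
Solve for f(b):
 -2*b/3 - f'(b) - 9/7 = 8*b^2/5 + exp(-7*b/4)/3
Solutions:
 f(b) = C1 - 8*b^3/15 - b^2/3 - 9*b/7 + 4*exp(-7*b/4)/21


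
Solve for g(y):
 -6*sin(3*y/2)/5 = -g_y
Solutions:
 g(y) = C1 - 4*cos(3*y/2)/5


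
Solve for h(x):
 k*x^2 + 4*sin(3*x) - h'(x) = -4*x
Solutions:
 h(x) = C1 + k*x^3/3 + 2*x^2 - 4*cos(3*x)/3


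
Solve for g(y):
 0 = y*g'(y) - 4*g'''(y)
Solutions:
 g(y) = C1 + Integral(C2*airyai(2^(1/3)*y/2) + C3*airybi(2^(1/3)*y/2), y)


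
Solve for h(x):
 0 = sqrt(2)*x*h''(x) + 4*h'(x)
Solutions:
 h(x) = C1 + C2*x^(1 - 2*sqrt(2))


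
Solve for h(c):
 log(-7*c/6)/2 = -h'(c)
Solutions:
 h(c) = C1 - c*log(-c)/2 + c*(-log(7) + 1 + log(6))/2


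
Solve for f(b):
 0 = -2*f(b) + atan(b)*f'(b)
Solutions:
 f(b) = C1*exp(2*Integral(1/atan(b), b))


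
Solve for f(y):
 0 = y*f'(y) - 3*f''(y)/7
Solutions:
 f(y) = C1 + C2*erfi(sqrt(42)*y/6)


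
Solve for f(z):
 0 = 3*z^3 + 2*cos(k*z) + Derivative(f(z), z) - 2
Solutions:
 f(z) = C1 - 3*z^4/4 + 2*z - 2*sin(k*z)/k


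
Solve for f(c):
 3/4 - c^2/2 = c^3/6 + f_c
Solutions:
 f(c) = C1 - c^4/24 - c^3/6 + 3*c/4


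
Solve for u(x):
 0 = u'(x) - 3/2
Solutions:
 u(x) = C1 + 3*x/2


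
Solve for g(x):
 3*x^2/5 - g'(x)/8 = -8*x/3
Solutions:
 g(x) = C1 + 8*x^3/5 + 32*x^2/3


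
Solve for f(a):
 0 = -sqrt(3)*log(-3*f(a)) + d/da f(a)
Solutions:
 -sqrt(3)*Integral(1/(log(-_y) + log(3)), (_y, f(a)))/3 = C1 - a


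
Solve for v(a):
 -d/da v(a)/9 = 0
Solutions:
 v(a) = C1


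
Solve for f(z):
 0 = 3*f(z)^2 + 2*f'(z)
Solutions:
 f(z) = 2/(C1 + 3*z)


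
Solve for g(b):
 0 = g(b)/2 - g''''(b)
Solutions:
 g(b) = C1*exp(-2^(3/4)*b/2) + C2*exp(2^(3/4)*b/2) + C3*sin(2^(3/4)*b/2) + C4*cos(2^(3/4)*b/2)


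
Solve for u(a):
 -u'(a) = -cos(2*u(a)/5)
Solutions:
 -a - 5*log(sin(2*u(a)/5) - 1)/4 + 5*log(sin(2*u(a)/5) + 1)/4 = C1


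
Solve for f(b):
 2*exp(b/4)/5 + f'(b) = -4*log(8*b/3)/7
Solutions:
 f(b) = C1 - 4*b*log(b)/7 + 4*b*(-3*log(2) + 1 + log(3))/7 - 8*exp(b/4)/5


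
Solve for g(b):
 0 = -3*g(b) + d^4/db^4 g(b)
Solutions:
 g(b) = C1*exp(-3^(1/4)*b) + C2*exp(3^(1/4)*b) + C3*sin(3^(1/4)*b) + C4*cos(3^(1/4)*b)


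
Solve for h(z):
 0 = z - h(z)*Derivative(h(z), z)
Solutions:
 h(z) = -sqrt(C1 + z^2)
 h(z) = sqrt(C1 + z^2)


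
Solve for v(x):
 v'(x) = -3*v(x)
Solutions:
 v(x) = C1*exp(-3*x)


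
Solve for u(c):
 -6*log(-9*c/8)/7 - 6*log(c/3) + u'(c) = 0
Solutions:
 u(c) = C1 + 48*c*log(c)/7 + 6*c*(-8 - 5*log(3) - 3*log(2) + I*pi)/7


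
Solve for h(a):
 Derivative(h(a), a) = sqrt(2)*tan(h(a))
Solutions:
 h(a) = pi - asin(C1*exp(sqrt(2)*a))
 h(a) = asin(C1*exp(sqrt(2)*a))


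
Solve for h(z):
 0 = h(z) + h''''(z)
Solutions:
 h(z) = (C1*sin(sqrt(2)*z/2) + C2*cos(sqrt(2)*z/2))*exp(-sqrt(2)*z/2) + (C3*sin(sqrt(2)*z/2) + C4*cos(sqrt(2)*z/2))*exp(sqrt(2)*z/2)


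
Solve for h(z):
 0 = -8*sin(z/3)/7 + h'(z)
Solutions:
 h(z) = C1 - 24*cos(z/3)/7


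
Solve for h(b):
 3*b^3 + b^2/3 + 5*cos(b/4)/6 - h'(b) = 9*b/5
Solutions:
 h(b) = C1 + 3*b^4/4 + b^3/9 - 9*b^2/10 + 10*sin(b/4)/3


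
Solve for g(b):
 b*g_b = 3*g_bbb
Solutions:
 g(b) = C1 + Integral(C2*airyai(3^(2/3)*b/3) + C3*airybi(3^(2/3)*b/3), b)


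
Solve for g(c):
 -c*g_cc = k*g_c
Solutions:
 g(c) = C1 + c^(1 - re(k))*(C2*sin(log(c)*Abs(im(k))) + C3*cos(log(c)*im(k)))


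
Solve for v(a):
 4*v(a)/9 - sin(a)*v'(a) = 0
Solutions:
 v(a) = C1*(cos(a) - 1)^(2/9)/(cos(a) + 1)^(2/9)


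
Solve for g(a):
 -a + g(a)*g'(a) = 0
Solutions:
 g(a) = -sqrt(C1 + a^2)
 g(a) = sqrt(C1 + a^2)


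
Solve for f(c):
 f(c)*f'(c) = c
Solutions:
 f(c) = -sqrt(C1 + c^2)
 f(c) = sqrt(C1 + c^2)


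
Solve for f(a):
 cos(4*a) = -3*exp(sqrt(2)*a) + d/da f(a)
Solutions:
 f(a) = C1 + 3*sqrt(2)*exp(sqrt(2)*a)/2 + sin(4*a)/4


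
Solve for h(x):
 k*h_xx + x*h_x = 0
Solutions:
 h(x) = C1 + C2*sqrt(k)*erf(sqrt(2)*x*sqrt(1/k)/2)


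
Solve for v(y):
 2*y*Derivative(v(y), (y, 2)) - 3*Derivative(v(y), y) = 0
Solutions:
 v(y) = C1 + C2*y^(5/2)


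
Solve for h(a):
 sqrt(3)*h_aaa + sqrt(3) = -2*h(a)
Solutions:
 h(a) = C3*exp(-2^(1/3)*3^(5/6)*a/3) + (C1*sin(6^(1/3)*a/2) + C2*cos(6^(1/3)*a/2))*exp(2^(1/3)*3^(5/6)*a/6) - sqrt(3)/2


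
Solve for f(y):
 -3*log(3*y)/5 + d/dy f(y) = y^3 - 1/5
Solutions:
 f(y) = C1 + y^4/4 + 3*y*log(y)/5 - 4*y/5 + 3*y*log(3)/5


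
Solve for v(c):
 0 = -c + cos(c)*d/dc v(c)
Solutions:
 v(c) = C1 + Integral(c/cos(c), c)


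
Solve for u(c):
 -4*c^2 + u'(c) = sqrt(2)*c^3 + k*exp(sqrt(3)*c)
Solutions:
 u(c) = C1 + sqrt(2)*c^4/4 + 4*c^3/3 + sqrt(3)*k*exp(sqrt(3)*c)/3


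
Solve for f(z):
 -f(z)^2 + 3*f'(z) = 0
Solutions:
 f(z) = -3/(C1 + z)


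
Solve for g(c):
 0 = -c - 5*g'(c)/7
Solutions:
 g(c) = C1 - 7*c^2/10


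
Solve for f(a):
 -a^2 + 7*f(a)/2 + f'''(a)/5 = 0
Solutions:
 f(a) = C3*exp(-2^(2/3)*35^(1/3)*a/2) + 2*a^2/7 + (C1*sin(2^(2/3)*sqrt(3)*35^(1/3)*a/4) + C2*cos(2^(2/3)*sqrt(3)*35^(1/3)*a/4))*exp(2^(2/3)*35^(1/3)*a/4)


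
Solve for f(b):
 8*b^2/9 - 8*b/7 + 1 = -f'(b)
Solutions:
 f(b) = C1 - 8*b^3/27 + 4*b^2/7 - b


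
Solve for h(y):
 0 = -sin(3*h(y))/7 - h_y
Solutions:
 y/7 + log(cos(3*h(y)) - 1)/6 - log(cos(3*h(y)) + 1)/6 = C1


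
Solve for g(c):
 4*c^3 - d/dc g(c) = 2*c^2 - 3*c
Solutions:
 g(c) = C1 + c^4 - 2*c^3/3 + 3*c^2/2


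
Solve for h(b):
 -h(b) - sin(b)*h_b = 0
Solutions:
 h(b) = C1*sqrt(cos(b) + 1)/sqrt(cos(b) - 1)


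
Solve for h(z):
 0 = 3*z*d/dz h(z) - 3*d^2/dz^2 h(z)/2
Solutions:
 h(z) = C1 + C2*erfi(z)


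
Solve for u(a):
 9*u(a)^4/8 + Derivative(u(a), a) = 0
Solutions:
 u(a) = (-3^(2/3)/3 - 3^(1/6)*I)*(1/(C1 + 9*a))^(1/3)
 u(a) = (-3^(2/3)/3 + 3^(1/6)*I)*(1/(C1 + 9*a))^(1/3)
 u(a) = 2*(1/(C1 + 27*a))^(1/3)


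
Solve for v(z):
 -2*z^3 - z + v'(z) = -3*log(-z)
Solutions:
 v(z) = C1 + z^4/2 + z^2/2 - 3*z*log(-z) + 3*z


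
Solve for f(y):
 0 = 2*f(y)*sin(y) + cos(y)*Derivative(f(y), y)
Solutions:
 f(y) = C1*cos(y)^2


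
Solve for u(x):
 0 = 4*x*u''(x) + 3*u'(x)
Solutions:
 u(x) = C1 + C2*x^(1/4)


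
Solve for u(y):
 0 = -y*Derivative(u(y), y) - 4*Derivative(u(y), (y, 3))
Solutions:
 u(y) = C1 + Integral(C2*airyai(-2^(1/3)*y/2) + C3*airybi(-2^(1/3)*y/2), y)


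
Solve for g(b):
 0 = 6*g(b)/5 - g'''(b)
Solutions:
 g(b) = C3*exp(5^(2/3)*6^(1/3)*b/5) + (C1*sin(2^(1/3)*3^(5/6)*5^(2/3)*b/10) + C2*cos(2^(1/3)*3^(5/6)*5^(2/3)*b/10))*exp(-5^(2/3)*6^(1/3)*b/10)


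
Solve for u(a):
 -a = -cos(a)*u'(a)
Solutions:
 u(a) = C1 + Integral(a/cos(a), a)


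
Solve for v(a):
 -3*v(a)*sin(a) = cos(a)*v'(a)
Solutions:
 v(a) = C1*cos(a)^3


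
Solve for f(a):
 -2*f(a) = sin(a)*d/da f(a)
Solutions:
 f(a) = C1*(cos(a) + 1)/(cos(a) - 1)


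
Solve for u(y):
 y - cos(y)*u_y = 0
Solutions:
 u(y) = C1 + Integral(y/cos(y), y)


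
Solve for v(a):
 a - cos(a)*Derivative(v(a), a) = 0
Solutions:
 v(a) = C1 + Integral(a/cos(a), a)


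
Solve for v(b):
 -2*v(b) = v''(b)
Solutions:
 v(b) = C1*sin(sqrt(2)*b) + C2*cos(sqrt(2)*b)


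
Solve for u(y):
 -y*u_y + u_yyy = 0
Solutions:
 u(y) = C1 + Integral(C2*airyai(y) + C3*airybi(y), y)


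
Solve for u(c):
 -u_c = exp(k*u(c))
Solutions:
 u(c) = Piecewise((log(1/(C1*k + c*k))/k, Ne(k, 0)), (nan, True))
 u(c) = Piecewise((C1 - c, Eq(k, 0)), (nan, True))


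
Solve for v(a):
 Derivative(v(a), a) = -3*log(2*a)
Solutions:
 v(a) = C1 - 3*a*log(a) - a*log(8) + 3*a


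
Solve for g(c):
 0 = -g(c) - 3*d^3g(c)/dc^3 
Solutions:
 g(c) = C3*exp(-3^(2/3)*c/3) + (C1*sin(3^(1/6)*c/2) + C2*cos(3^(1/6)*c/2))*exp(3^(2/3)*c/6)


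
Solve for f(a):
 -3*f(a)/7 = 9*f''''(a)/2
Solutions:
 f(a) = (C1*sin(42^(3/4)*a/42) + C2*cos(42^(3/4)*a/42))*exp(-42^(3/4)*a/42) + (C3*sin(42^(3/4)*a/42) + C4*cos(42^(3/4)*a/42))*exp(42^(3/4)*a/42)


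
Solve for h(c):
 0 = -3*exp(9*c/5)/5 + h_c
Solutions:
 h(c) = C1 + exp(9*c/5)/3


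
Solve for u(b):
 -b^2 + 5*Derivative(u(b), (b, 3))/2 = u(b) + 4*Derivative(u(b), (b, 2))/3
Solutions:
 u(b) = C1*exp(b*(-(135*sqrt(19249) + 18737)^(1/3) - 64/(135*sqrt(19249) + 18737)^(1/3) + 16)/90)*sin(sqrt(3)*b*(-(135*sqrt(19249) + 18737)^(1/3) + 64/(135*sqrt(19249) + 18737)^(1/3))/90) + C2*exp(b*(-(135*sqrt(19249) + 18737)^(1/3) - 64/(135*sqrt(19249) + 18737)^(1/3) + 16)/90)*cos(sqrt(3)*b*(-(135*sqrt(19249) + 18737)^(1/3) + 64/(135*sqrt(19249) + 18737)^(1/3))/90) + C3*exp(b*(64/(135*sqrt(19249) + 18737)^(1/3) + 8 + (135*sqrt(19249) + 18737)^(1/3))/45) - b^2 + 8/3


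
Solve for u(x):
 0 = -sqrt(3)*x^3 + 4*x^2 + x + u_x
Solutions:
 u(x) = C1 + sqrt(3)*x^4/4 - 4*x^3/3 - x^2/2


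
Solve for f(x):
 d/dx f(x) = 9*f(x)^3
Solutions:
 f(x) = -sqrt(2)*sqrt(-1/(C1 + 9*x))/2
 f(x) = sqrt(2)*sqrt(-1/(C1 + 9*x))/2


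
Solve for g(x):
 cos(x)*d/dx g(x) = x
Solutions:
 g(x) = C1 + Integral(x/cos(x), x)


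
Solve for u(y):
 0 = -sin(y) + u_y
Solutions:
 u(y) = C1 - cos(y)


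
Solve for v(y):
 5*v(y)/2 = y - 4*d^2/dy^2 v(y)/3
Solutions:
 v(y) = C1*sin(sqrt(30)*y/4) + C2*cos(sqrt(30)*y/4) + 2*y/5


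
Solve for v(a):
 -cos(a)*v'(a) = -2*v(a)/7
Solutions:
 v(a) = C1*(sin(a) + 1)^(1/7)/(sin(a) - 1)^(1/7)


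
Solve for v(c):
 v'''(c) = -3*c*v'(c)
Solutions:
 v(c) = C1 + Integral(C2*airyai(-3^(1/3)*c) + C3*airybi(-3^(1/3)*c), c)


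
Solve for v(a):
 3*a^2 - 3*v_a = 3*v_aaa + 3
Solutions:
 v(a) = C1 + C2*sin(a) + C3*cos(a) + a^3/3 - 3*a


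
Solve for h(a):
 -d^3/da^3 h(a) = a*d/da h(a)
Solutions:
 h(a) = C1 + Integral(C2*airyai(-a) + C3*airybi(-a), a)


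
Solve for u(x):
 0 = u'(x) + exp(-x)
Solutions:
 u(x) = C1 + exp(-x)


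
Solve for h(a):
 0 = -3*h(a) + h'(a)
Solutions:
 h(a) = C1*exp(3*a)


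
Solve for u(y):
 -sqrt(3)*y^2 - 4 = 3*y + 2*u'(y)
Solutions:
 u(y) = C1 - sqrt(3)*y^3/6 - 3*y^2/4 - 2*y


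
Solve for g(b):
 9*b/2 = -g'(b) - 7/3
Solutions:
 g(b) = C1 - 9*b^2/4 - 7*b/3


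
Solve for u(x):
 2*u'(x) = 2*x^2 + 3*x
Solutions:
 u(x) = C1 + x^3/3 + 3*x^2/4


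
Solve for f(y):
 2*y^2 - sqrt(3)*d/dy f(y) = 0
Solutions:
 f(y) = C1 + 2*sqrt(3)*y^3/9


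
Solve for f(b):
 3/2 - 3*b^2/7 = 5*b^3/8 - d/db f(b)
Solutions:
 f(b) = C1 + 5*b^4/32 + b^3/7 - 3*b/2


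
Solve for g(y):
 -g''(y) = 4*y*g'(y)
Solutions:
 g(y) = C1 + C2*erf(sqrt(2)*y)


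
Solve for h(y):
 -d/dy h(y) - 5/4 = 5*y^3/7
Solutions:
 h(y) = C1 - 5*y^4/28 - 5*y/4


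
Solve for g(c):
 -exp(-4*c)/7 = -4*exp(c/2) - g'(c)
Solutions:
 g(c) = C1 - 8*exp(c/2) - exp(-4*c)/28


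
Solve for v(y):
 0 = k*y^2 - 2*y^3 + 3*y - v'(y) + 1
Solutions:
 v(y) = C1 + k*y^3/3 - y^4/2 + 3*y^2/2 + y


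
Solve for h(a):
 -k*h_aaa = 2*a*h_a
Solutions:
 h(a) = C1 + Integral(C2*airyai(2^(1/3)*a*(-1/k)^(1/3)) + C3*airybi(2^(1/3)*a*(-1/k)^(1/3)), a)


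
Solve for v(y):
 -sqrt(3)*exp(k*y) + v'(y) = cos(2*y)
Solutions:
 v(y) = C1 + sin(2*y)/2 + sqrt(3)*exp(k*y)/k


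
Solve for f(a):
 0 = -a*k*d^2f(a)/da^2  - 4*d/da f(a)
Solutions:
 f(a) = C1 + a^(((re(k) - 4)*re(k) + im(k)^2)/(re(k)^2 + im(k)^2))*(C2*sin(4*log(a)*Abs(im(k))/(re(k)^2 + im(k)^2)) + C3*cos(4*log(a)*im(k)/(re(k)^2 + im(k)^2)))


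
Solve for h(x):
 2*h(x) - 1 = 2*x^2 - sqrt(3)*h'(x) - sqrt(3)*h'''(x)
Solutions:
 h(x) = C1*exp(-sqrt(3)*x*(-(3 + sqrt(10))^(1/3) + (3 + sqrt(10))^(-1/3))/6)*sin(x*((3 + sqrt(10))^(-1/3) + (3 + sqrt(10))^(1/3))/2) + C2*exp(-sqrt(3)*x*(-(3 + sqrt(10))^(1/3) + (3 + sqrt(10))^(-1/3))/6)*cos(x*((3 + sqrt(10))^(-1/3) + (3 + sqrt(10))^(1/3))/2) + C3*exp(sqrt(3)*x*(-(3 + sqrt(10))^(1/3) + (3 + sqrt(10))^(-1/3))/3) + x^2 - sqrt(3)*x + 2


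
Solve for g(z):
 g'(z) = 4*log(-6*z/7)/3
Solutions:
 g(z) = C1 + 4*z*log(-z)/3 + 4*z*(-log(7) - 1 + log(6))/3


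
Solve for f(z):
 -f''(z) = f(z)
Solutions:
 f(z) = C1*sin(z) + C2*cos(z)


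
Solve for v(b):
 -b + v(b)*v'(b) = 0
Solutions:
 v(b) = -sqrt(C1 + b^2)
 v(b) = sqrt(C1 + b^2)


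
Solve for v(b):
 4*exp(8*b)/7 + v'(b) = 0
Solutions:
 v(b) = C1 - exp(8*b)/14


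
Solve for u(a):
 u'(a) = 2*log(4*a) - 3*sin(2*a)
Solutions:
 u(a) = C1 + 2*a*log(a) - 2*a + 4*a*log(2) + 3*cos(2*a)/2


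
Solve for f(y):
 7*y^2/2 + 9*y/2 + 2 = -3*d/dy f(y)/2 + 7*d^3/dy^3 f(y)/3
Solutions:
 f(y) = C1 + C2*exp(-3*sqrt(14)*y/14) + C3*exp(3*sqrt(14)*y/14) - 7*y^3/9 - 3*y^2/2 - 232*y/27


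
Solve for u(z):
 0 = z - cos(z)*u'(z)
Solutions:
 u(z) = C1 + Integral(z/cos(z), z)


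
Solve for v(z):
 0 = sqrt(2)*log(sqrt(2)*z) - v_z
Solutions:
 v(z) = C1 + sqrt(2)*z*log(z) - sqrt(2)*z + sqrt(2)*z*log(2)/2


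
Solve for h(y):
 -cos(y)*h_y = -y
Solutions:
 h(y) = C1 + Integral(y/cos(y), y)


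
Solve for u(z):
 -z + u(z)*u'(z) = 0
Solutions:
 u(z) = -sqrt(C1 + z^2)
 u(z) = sqrt(C1 + z^2)


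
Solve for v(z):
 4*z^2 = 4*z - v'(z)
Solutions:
 v(z) = C1 - 4*z^3/3 + 2*z^2


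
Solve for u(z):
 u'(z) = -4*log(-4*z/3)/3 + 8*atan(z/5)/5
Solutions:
 u(z) = C1 - 4*z*log(-z)/3 + 8*z*atan(z/5)/5 - 8*z*log(2)/3 + 4*z/3 + 4*z*log(3)/3 - 4*log(z^2 + 25)


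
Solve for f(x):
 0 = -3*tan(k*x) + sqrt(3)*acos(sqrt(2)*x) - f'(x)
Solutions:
 f(x) = C1 + sqrt(3)*(x*acos(sqrt(2)*x) - sqrt(2)*sqrt(1 - 2*x^2)/2) - 3*Piecewise((-log(cos(k*x))/k, Ne(k, 0)), (0, True))


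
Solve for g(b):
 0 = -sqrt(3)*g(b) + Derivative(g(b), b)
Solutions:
 g(b) = C1*exp(sqrt(3)*b)


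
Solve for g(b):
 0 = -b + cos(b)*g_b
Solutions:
 g(b) = C1 + Integral(b/cos(b), b)


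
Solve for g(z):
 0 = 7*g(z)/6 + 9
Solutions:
 g(z) = -54/7


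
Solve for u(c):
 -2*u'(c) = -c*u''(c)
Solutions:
 u(c) = C1 + C2*c^3


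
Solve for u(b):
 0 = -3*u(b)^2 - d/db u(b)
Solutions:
 u(b) = 1/(C1 + 3*b)


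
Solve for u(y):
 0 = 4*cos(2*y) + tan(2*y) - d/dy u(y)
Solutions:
 u(y) = C1 - log(cos(2*y))/2 + 2*sin(2*y)


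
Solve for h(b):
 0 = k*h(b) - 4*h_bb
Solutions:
 h(b) = C1*exp(-b*sqrt(k)/2) + C2*exp(b*sqrt(k)/2)


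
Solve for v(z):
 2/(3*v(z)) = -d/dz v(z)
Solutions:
 v(z) = -sqrt(C1 - 12*z)/3
 v(z) = sqrt(C1 - 12*z)/3


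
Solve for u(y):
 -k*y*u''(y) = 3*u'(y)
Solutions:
 u(y) = C1 + y^(((re(k) - 3)*re(k) + im(k)^2)/(re(k)^2 + im(k)^2))*(C2*sin(3*log(y)*Abs(im(k))/(re(k)^2 + im(k)^2)) + C3*cos(3*log(y)*im(k)/(re(k)^2 + im(k)^2)))


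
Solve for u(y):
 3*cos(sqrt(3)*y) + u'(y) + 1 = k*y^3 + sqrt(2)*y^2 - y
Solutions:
 u(y) = C1 + k*y^4/4 + sqrt(2)*y^3/3 - y^2/2 - y - sqrt(3)*sin(sqrt(3)*y)


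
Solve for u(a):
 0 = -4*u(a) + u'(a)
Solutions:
 u(a) = C1*exp(4*a)


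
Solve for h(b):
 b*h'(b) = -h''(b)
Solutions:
 h(b) = C1 + C2*erf(sqrt(2)*b/2)


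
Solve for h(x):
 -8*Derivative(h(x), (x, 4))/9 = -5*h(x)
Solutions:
 h(x) = C1*exp(-10^(1/4)*sqrt(3)*x/2) + C2*exp(10^(1/4)*sqrt(3)*x/2) + C3*sin(10^(1/4)*sqrt(3)*x/2) + C4*cos(10^(1/4)*sqrt(3)*x/2)


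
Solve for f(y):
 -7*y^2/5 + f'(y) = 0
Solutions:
 f(y) = C1 + 7*y^3/15


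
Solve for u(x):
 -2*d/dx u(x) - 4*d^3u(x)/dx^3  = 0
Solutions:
 u(x) = C1 + C2*sin(sqrt(2)*x/2) + C3*cos(sqrt(2)*x/2)


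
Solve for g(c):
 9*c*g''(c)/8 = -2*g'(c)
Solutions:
 g(c) = C1 + C2/c^(7/9)


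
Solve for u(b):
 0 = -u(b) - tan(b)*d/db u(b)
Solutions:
 u(b) = C1/sin(b)


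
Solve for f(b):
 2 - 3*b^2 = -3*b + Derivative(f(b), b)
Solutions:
 f(b) = C1 - b^3 + 3*b^2/2 + 2*b


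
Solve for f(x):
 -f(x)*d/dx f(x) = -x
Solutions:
 f(x) = -sqrt(C1 + x^2)
 f(x) = sqrt(C1 + x^2)


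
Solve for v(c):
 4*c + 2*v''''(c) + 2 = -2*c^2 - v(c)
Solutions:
 v(c) = -2*c^2 - 4*c + (C1*sin(2^(1/4)*c/2) + C2*cos(2^(1/4)*c/2))*exp(-2^(1/4)*c/2) + (C3*sin(2^(1/4)*c/2) + C4*cos(2^(1/4)*c/2))*exp(2^(1/4)*c/2) - 2


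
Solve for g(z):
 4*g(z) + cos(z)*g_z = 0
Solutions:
 g(z) = C1*(sin(z)^2 - 2*sin(z) + 1)/(sin(z)^2 + 2*sin(z) + 1)


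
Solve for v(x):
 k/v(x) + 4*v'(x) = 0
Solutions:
 v(x) = -sqrt(C1 - 2*k*x)/2
 v(x) = sqrt(C1 - 2*k*x)/2


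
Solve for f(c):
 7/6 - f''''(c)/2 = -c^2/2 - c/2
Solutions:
 f(c) = C1 + C2*c + C3*c^2 + C4*c^3 + c^6/360 + c^5/120 + 7*c^4/72


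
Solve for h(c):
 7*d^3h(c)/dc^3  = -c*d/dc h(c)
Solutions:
 h(c) = C1 + Integral(C2*airyai(-7^(2/3)*c/7) + C3*airybi(-7^(2/3)*c/7), c)


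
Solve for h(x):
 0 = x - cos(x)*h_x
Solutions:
 h(x) = C1 + Integral(x/cos(x), x)


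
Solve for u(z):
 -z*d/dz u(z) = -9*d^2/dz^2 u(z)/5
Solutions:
 u(z) = C1 + C2*erfi(sqrt(10)*z/6)


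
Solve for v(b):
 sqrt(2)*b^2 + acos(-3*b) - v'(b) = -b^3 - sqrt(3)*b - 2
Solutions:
 v(b) = C1 + b^4/4 + sqrt(2)*b^3/3 + sqrt(3)*b^2/2 + b*acos(-3*b) + 2*b + sqrt(1 - 9*b^2)/3


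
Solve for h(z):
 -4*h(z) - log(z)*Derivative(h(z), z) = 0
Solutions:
 h(z) = C1*exp(-4*li(z))


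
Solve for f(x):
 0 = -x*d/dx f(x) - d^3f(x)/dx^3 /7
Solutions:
 f(x) = C1 + Integral(C2*airyai(-7^(1/3)*x) + C3*airybi(-7^(1/3)*x), x)


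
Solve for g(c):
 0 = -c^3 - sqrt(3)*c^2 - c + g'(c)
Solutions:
 g(c) = C1 + c^4/4 + sqrt(3)*c^3/3 + c^2/2


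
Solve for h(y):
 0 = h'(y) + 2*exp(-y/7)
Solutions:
 h(y) = C1 + 14*exp(-y/7)


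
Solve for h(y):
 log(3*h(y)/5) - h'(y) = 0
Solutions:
 -Integral(1/(log(_y) - log(5) + log(3)), (_y, h(y))) = C1 - y


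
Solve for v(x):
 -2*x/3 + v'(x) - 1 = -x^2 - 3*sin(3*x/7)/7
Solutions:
 v(x) = C1 - x^3/3 + x^2/3 + x + cos(3*x/7)


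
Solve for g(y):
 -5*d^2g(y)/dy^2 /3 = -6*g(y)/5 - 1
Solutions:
 g(y) = C1*exp(-3*sqrt(2)*y/5) + C2*exp(3*sqrt(2)*y/5) - 5/6


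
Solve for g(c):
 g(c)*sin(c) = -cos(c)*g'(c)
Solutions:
 g(c) = C1*cos(c)


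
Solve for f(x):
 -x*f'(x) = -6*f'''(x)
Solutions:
 f(x) = C1 + Integral(C2*airyai(6^(2/3)*x/6) + C3*airybi(6^(2/3)*x/6), x)


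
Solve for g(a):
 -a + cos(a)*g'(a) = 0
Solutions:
 g(a) = C1 + Integral(a/cos(a), a)


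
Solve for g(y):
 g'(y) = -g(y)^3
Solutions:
 g(y) = -sqrt(2)*sqrt(-1/(C1 - y))/2
 g(y) = sqrt(2)*sqrt(-1/(C1 - y))/2


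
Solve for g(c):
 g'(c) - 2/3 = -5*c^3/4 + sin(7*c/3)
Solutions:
 g(c) = C1 - 5*c^4/16 + 2*c/3 - 3*cos(7*c/3)/7


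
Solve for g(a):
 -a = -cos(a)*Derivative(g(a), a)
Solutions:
 g(a) = C1 + Integral(a/cos(a), a)


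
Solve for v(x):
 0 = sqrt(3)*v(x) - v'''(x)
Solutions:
 v(x) = C3*exp(3^(1/6)*x) + (C1*sin(3^(2/3)*x/2) + C2*cos(3^(2/3)*x/2))*exp(-3^(1/6)*x/2)


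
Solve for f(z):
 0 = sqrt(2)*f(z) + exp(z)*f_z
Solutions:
 f(z) = C1*exp(sqrt(2)*exp(-z))


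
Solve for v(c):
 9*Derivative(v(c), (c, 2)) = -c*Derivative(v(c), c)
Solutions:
 v(c) = C1 + C2*erf(sqrt(2)*c/6)


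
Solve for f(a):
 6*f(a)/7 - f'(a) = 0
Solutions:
 f(a) = C1*exp(6*a/7)


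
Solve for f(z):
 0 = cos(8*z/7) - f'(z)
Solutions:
 f(z) = C1 + 7*sin(8*z/7)/8


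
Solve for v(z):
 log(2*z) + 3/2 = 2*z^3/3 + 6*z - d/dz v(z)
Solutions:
 v(z) = C1 + z^4/6 + 3*z^2 - z*log(z) - z*log(2) - z/2
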